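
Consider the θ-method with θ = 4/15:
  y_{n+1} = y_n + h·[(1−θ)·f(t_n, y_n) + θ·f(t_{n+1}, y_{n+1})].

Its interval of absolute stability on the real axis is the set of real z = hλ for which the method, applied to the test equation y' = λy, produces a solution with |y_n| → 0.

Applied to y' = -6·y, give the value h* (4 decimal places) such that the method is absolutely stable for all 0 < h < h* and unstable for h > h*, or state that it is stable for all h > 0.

(-4.2857,0); λ=-6 ⇒ h* = (30/7)/6 = 0.7143.

On y'=λy, z=hλ:
  y_{n+1} = y_n + z·[11/15·y_n + 4/15·y_{n+1}] ⇒ (1 − 4/15z)y_{n+1} = (1 + 11/15z)y_n
  Hence R(z) = (1 + 11/15z)/(1 − 4/15z).

Boundary: |R(x)|=1, x<0.
x=-0.64: |R|=0.4533
R=−1: 1+11/15x = −1+4/15x ⇒ -7/15x=2 ⇒ x=2/(-7/15)=-4.2857
Confirm numerically:
  x=-3.021: |R|=0.67313 <1
  x=-3.005: |R|=0.66821 <1
  x=-2.854: |R|=0.62061 <1
  x=-2.807: |R|=0.60535 <1
  x=-4.719: |R|=1.08953 >1
  x=-4.628: |R|=1.07150 >1
  x=-4.478: |R|=1.04090 >1
Interval (-4.2857, 0).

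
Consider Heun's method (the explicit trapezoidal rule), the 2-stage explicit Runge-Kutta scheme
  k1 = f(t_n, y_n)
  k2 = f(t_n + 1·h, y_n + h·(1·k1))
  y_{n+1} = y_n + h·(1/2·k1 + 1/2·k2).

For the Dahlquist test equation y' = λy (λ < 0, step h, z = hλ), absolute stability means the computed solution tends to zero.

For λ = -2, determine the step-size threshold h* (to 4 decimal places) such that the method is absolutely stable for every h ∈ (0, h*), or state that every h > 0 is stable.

(-2.0000,0); λ=-2 ⇒ h* = 1.0000.

Set f=λy, z=hλ:
  order 2, 2-stage ⇒ R(z)=1+z+z^2/2
  (e.g. R(-1.15)=0.51125, |R|=0.51125)

Boundary: |R(x)|=1, x<0.
x=-1.15: |R|=0.5112
|R(-2.08)|=1.0832 |R(-1.98)|=0.9802 |R(-1.88)|=0.8872
Bisect:
  x_lo=-2.8151 |R|=2.1474  x_hi=-0.1668 |R|=0.8471
  mid=-1.49096 |R|=0.62052 →hi
  mid=-2.15305 |R|=1.16476 →lo
  mid=-1.82200 |R|=0.83784 →hi
  mid=-1.98752 |R|=0.98760 →hi
  mid=-2.07029 |R|=1.07276 →lo
  mid=-2.02890 |R|=1.02932 →lo
  mid=-2.00821 |R|=1.00825 →lo
  mid=-1.99787 |R|=0.99787 →hi
  mid=-2.00304 |R|=1.00305 →lo
  ...
  [-2.00013,-1.99997] ⇒ x*=-2.0000
Interval (-2.0000, 0).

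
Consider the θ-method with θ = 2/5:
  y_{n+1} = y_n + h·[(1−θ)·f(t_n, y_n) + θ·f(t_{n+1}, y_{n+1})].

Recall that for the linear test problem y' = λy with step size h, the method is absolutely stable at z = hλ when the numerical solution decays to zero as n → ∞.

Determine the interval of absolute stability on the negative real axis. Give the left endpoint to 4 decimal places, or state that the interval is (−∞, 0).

Set f=λy, z=hλ:
  y_{n+1} = y_n + z·[3/5·y_n + 2/5·y_{n+1}] ⇒ (1 − 2/5z)y_{n+1} = (1 + 3/5z)y_n
  Hence R(z) = (1 + 3/5z)/(1 − 2/5z).

Need |R(x)|<1, x<0.
x=-0.44: |R|=0.6259
R=−1: 1+3/5x = −1+2/5x ⇒ -1/5x=2 ⇒ x=2/(-1/5)=-10.0000
Confirm numerically:
  x=-8.145: |R|=0.91287 <1
  x=-6.975: |R|=0.84037 <1
  x=-6.602: |R|=0.81334 <1
  x=-4.389: |R|=0.59276 <1
  x=-10.098: |R|=1.00389 >1
  x=-10.040: |R|=1.00159 >1
So |R|<1 on (-10.0000, 0).

(-10.0000, 0).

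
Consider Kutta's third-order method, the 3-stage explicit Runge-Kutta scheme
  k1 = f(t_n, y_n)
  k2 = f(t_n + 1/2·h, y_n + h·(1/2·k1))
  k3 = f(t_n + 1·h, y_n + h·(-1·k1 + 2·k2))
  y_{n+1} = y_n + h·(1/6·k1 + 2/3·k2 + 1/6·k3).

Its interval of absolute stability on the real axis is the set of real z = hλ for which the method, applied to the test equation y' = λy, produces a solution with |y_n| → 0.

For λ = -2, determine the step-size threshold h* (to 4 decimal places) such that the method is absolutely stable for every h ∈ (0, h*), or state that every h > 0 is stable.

(-2.5127,0); λ=-2 ⇒ h* = 1.2564.

Test eqn y'=λy, z=hλ:
  order 3, 3-stage ⇒ R(z)=1+z+z^2/2+z^3/6
  (e.g. R(-0.48)=0.61677, |R|=0.61677)

Need |R(x)|<1, x<0.
x=-0.48: |R|=0.6168
|R(-1.6)|=0.0027 |R(-1.32)|=0.1679 |R(-1.04)|=0.3133
Bisect:
  x_lo=-3.1201 |R|=2.3149  x_hi=-0.1850 |R|=0.8310
  mid=-1.65257 |R|=0.03927 →hi
  mid=-2.38633 |R|=0.80390 →hi
  mid=-2.75321 |R|=1.44143 →lo
  mid=-2.56977 |R|=1.09626 →lo
  mid=-2.47805 |R|=0.94386 →hi
  mid=-2.52391 |R|=1.01846 →lo
  mid=-2.50098 |R|=0.98077 →hi
  mid=-2.51245 |R|=0.99951 →hi
  ...
  [-2.51281,-2.51263] ⇒ x*=-2.5127
Interval (-2.5127, 0).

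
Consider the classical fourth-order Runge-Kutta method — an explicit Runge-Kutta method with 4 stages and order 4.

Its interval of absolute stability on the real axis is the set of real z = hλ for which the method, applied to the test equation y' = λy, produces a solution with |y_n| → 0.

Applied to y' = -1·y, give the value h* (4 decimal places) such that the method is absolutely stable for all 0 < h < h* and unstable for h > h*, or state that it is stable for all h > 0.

(-2.7853,0); λ=-1 ⇒ h* = 2.7853.

With y'=λy (z=hλ):
  order 4, 4-stage ⇒ R(z)=1+z+z^2/2+z^3/6+z^4/24
  (e.g. R(-1.08)=0.34994, |R|=0.34994)

Find x<0 with |R(x)|<1.
x=-1.08: |R|=0.3499
|R(-2.89)|=1.1697 |R(-2.34)|=0.5116 |R(-2.24)|=0.4446
Bisect:
  x_lo=-3.6474 |R|=3.2916  x_hi=-0.1517 |R|=0.8592
  mid=-1.89957 |R|=0.30474 →hi
  mid=-2.77351 |R|=0.98237 →hi
  mid=-3.21047 |R|=1.85451 →lo
  mid=-2.99199 |R|=1.35906 →lo
  mid=-2.88275 |R|=1.15715 →lo
  mid=-2.82813 |R|=1.06652 →lo
  mid=-2.80082 |R|=1.02366 →lo
  mid=-2.78716 |R|=1.00282 →lo
  mid=-2.78033 |R|=0.99255 →hi
  mid=-2.78375 |R|=0.99767 →hi
  ...
  [-2.78545,-2.78524] ⇒ x*=-2.7853
Interval (-2.7853, 0).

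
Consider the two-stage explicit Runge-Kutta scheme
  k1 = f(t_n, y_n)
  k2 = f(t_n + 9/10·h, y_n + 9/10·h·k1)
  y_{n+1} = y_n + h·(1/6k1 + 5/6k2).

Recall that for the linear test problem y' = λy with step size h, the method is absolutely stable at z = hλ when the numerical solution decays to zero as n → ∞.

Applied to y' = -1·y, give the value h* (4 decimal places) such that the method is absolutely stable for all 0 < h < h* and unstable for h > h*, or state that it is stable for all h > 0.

(-1.3333,0); λ=-1 ⇒ h* = (4/3)/1 = 1.3333.

On y'=λy, z=hλ:
  k1=λy_n ⇒ h·k1=z·y_n;  k2=λ(1+9/10z)y_n ⇒ h·k2=z(1+9/10z)y_n
  y_{n+1}/y_n = 1 + 1/6z + 5/6z(1+9/10z) = 1 + z + 3/4z²
  R(z) = 1 + z + 3/4z².

Find x<0 with |R(x)|<1.
x=-1.04: |R|=0.7712
R=1: x+3/4x²=0 ⇒ x=−4/3=-1.3333; min R=1−1/(4·3/4)=0.6667>−1
Confirm numerically:
  x=-1.132: |R|=0.82907 <1
  x=-1.069: |R|=0.78807 <1
  x=-0.698: |R|=0.66740 <1
  x=-1.906: |R|=1.81863 >1
  x=-1.767: |R|=1.57472 >1
  x=-1.624: |R|=1.35403 >1
Stable set (-1.3333, 0).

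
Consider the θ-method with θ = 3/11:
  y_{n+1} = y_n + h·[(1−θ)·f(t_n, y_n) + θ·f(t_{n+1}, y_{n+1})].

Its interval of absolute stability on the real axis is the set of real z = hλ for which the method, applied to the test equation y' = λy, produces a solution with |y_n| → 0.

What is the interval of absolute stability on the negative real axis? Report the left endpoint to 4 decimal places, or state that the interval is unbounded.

z∈(-4.4000,0).

With y'=λy (z=hλ):
  y_{n+1} = y_n + z·[8/11·y_n + 3/11·y_{n+1}] ⇒ (1 − 3/11z)y_{n+1} = (1 + 8/11z)y_n
  R(z) = (1 + 8/11z)/(1 − 3/11z).

Solve |R(x)|<1 on ℝ⁻.
x=-0.74: |R|=0.3843
R=−1: 1+8/11x = −1+3/11x ⇒ -5/11x=2 ⇒ x=2/(-5/11)=-4.4000
Confirm numerically:
  x=-3.829: |R|=0.87304 <1
  x=-3.763: |R|=0.85710 <1
  x=-3.441: |R|=0.77513 <1
  x=-4.833: |R|=1.08491 >1
  x=-4.581: |R|=1.03658 >1
Interval (-4.4000, 0).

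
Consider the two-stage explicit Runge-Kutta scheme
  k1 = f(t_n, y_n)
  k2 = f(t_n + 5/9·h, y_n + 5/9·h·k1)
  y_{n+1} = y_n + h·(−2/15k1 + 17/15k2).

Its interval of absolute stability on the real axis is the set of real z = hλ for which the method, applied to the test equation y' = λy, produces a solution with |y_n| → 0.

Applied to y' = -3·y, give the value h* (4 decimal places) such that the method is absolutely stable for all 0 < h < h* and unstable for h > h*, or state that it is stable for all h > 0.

Set f=λy, z=hλ:
  k1=λy_n ⇒ h·k1=z·y_n;  k2=λ(1+5/9z)y_n ⇒ h·k2=z(1+5/9z)y_n
  y_{n+1}/y_n = 1 − 2/15z + 17/15z(1+5/9z) = 1 + z + 17/27z²
  so R(z) = 1 + z + 17/27z².

Need |R(x)|<1, x<0.
x=-1.78: |R|=1.2149
R=1: x+17/27x²=0 ⇒ x=−27/17=-1.5882; min R=1−1/(4·17/27)=0.6029>−1
Confirm numerically:
  x=-1.417: |R|=0.84723 <1
  x=-1.194: |R|=0.70362 <1
  x=-1.118: |R|=0.66899 <1
  x=-1.063: |R|=0.64846 <1
  x=-1.865: |R|=1.32499 >1
  x=-1.842: |R|=1.29431 >1
  x=-1.688: |R|=1.10603 >1
Interval (-1.5882, 0).

(-1.5882,0); λ=-3 ⇒ h* = (27/17)/3 = 0.5294.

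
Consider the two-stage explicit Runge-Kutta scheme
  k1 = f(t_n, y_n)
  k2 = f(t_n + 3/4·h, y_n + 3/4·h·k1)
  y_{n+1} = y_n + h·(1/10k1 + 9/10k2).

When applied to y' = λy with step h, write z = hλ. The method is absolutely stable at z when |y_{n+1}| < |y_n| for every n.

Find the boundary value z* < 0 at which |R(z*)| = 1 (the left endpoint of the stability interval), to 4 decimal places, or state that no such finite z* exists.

With y'=λy (z=hλ):
  k1=λy_n ⇒ h·k1=z·y_n;  k2=λ(1+3/4z)y_n ⇒ h·k2=z(1+3/4z)y_n
  y_{n+1}/y_n = 1 + 1/10z + 9/10z(1+3/4z) = 1 + z + 27/40z²
  so R(z) = 1 + z + 27/40z².

Solve |R(x)|<1 on ℝ⁻.
x=-1.13: |R|=0.7319
R=1: x+27/40x²=0 ⇒ x=−40/27=-1.4815; min R=1−1/(4·27/40)=0.6296>−1
Confirm numerically:
  x=-1.294: |R|=0.83624 <1
  x=-0.768: |R|=0.63013 <1
  x=-0.698: |R|=0.63086 <1
  x=-0.679: |R|=0.63220 <1
  x=-1.836: |R|=1.43935 >1
  x=-1.514: |R|=1.03323 >1
So |R|<1 on (-1.4815, 0).

left endpoint -1.4815.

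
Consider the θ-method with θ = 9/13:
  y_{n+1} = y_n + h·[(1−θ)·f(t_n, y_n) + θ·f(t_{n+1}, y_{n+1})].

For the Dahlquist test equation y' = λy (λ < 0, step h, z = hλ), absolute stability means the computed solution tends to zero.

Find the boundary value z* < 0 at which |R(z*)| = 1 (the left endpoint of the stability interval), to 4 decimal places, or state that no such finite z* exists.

(−∞, 0) — no finite endpoint.

Test eqn y'=λy, z=hλ:
  y_{n+1} = y_n + z·[4/13·y_n + 9/13·y_{n+1}] ⇒ (1 − 9/13z)y_{n+1} = (1 + 4/13z)y_n
  so R(z) = (1 + 4/13z)/(1 − 9/13z).

Need |R(x)|<1, x<0.
x=-0.99: |R|=0.4126
x=-2: |R|=0.1613
x=-10: |R|=0.2621
x=-100: |R|=0.4239
θ=9/13≥1/2 ⇒ |1+4/13x|<|1−9/13x| ∀x<0 ⇒ interval (−∞,0).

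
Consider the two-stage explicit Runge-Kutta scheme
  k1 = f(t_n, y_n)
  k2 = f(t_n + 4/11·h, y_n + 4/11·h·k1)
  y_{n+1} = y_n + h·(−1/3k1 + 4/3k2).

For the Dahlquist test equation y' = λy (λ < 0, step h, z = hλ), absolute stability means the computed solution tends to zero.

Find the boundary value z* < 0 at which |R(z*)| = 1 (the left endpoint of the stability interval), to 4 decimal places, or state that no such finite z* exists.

left endpoint -2.0625.

On y'=λy, z=hλ:
  k1=λy_n ⇒ h·k1=z·y_n;  k2=λ(1+4/11z)y_n ⇒ h·k2=z(1+4/11z)y_n
  y_{n+1}/y_n = 1 − 1/3z + 4/3z(1+4/11z) = 1 + z + 16/33z²
  so R(z) = 1 + z + 16/33z².

Solve |R(x)|<1 on ℝ⁻.
x=-1.45: |R|=0.5694
R=1: x+16/33x²=0 ⇒ x=−33/16=-2.0625; min R=1−1/(4·16/33)=0.4844>−1
Confirm numerically:
  x=-2.011: |R|=0.94979 <1
  x=-2.004: |R|=0.94316 <1
  x=-1.783: |R|=0.75838 <1
  x=-1.638: |R|=0.66287 <1
  x=-2.414: |R|=1.41140 >1
  x=-2.234: |R|=1.18576 >1
  x=-2.093: |R|=1.03095 >1
So |R|<1 on (-2.0625, 0).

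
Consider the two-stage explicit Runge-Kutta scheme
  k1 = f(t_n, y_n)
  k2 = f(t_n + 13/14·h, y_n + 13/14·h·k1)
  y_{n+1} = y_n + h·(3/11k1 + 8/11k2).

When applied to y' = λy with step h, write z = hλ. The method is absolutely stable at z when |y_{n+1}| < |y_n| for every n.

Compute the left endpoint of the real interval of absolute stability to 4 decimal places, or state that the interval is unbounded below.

Set f=λy, z=hλ:
  k1=λy_n ⇒ h·k1=z·y_n;  k2=λ(1+13/14z)y_n ⇒ h·k2=z(1+13/14z)y_n
  y_{n+1}/y_n = 1 + 3/11z + 8/11z(1+13/14z) = 1 + z + 52/77z²
  R(z) = 1 + z + 52/77z².

Solve |R(x)|<1 on ℝ⁻.
x=-0.43: |R|=0.6949
R=1: x+52/77x²=0 ⇒ x=−77/52=-1.4808; min R=1−1/(4·52/77)=0.6298>−1
Confirm numerically:
  x=-1.404: |R|=0.92721 <1
  x=-1.144: |R|=0.73982 <1
  x=-0.928: |R|=0.65358 <1
  x=-2.035: |R|=1.76167 >1
  x=-1.976: |R|=1.66086 >1
  x=-1.542: |R|=1.06376 >1
So |R|<1 on (-1.4808, 0).

z* = -1.4808.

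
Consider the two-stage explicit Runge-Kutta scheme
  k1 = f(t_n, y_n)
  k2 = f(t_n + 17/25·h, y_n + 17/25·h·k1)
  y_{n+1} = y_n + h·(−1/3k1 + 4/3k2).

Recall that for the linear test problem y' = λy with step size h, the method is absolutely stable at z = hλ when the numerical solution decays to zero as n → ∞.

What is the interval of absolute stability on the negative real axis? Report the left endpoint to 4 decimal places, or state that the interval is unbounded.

(-1.1029, 0).

Set f=λy, z=hλ:
  k1=λy_n ⇒ h·k1=z·y_n;  k2=λ(1+17/25z)y_n ⇒ h·k2=z(1+17/25z)y_n
  y_{n+1}/y_n = 1 − 1/3z + 4/3z(1+17/25z) = 1 + z + 68/75z²
  ⇒ R(z) = 1 + z + 68/75z².

Solve |R(x)|<1 on ℝ⁻.
x=-0.94: |R|=0.8611
R=1: x+68/75x²=0 ⇒ x=−75/68=-1.1029; min R=1−1/(4·68/75)=0.7243>−1
Confirm numerically:
  x=-1.076: |R|=0.97372 <1
  x=-1.031: |R|=0.93275 <1
  x=-0.935: |R|=0.85763 <1
  x=-0.616: |R|=0.72804 <1
  x=-1.584: |R|=1.69088 >1
  x=-1.468: |R|=1.48589 >1
  x=-1.454: |R|=1.46280 >1
So |R|<1 on (-1.1029, 0).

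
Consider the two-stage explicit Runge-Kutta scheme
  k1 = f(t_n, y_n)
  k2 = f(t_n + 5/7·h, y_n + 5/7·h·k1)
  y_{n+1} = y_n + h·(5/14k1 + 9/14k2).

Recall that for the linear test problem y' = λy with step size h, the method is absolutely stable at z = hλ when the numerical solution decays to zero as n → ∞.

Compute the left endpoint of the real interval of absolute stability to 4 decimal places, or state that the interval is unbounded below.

Test eqn y'=λy, z=hλ:
  k1=λy_n ⇒ h·k1=z·y_n;  k2=λ(1+5/7z)y_n ⇒ h·k2=z(1+5/7z)y_n
  y_{n+1}/y_n = 1 + 5/14z + 9/14z(1+5/7z) = 1 + z + 45/98z²
  so R(z) = 1 + z + 45/98z².

Need |R(x)|<1, x<0.
x=-1.21: |R|=0.4623
R=1: x+45/98x²=0 ⇒ x=−98/45=-2.1778; min R=1−1/(4·45/98)=0.4556>−1
Confirm numerically:
  x=-1.592: |R|=0.57178 <1
  x=-1.398: |R|=0.49943 <1
  x=-0.990: |R|=0.46005 <1
  x=-2.274: |R|=1.10047 >1
  x=-2.273: |R|=1.09939 >1
  x=-2.231: |R|=1.05452 >1
Stable set (-2.1778, 0).

left endpoint -2.1778.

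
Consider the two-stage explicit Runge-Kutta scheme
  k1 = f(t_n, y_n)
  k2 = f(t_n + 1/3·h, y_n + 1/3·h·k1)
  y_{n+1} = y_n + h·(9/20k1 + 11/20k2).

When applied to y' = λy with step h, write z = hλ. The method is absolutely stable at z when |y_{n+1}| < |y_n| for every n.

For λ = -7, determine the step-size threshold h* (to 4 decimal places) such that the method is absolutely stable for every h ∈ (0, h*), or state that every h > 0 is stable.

(-5.4545,0); λ=-7 ⇒ h* = (60/11)/7 = 0.7792.

Test eqn y'=λy, z=hλ:
  k1=λy_n ⇒ h·k1=z·y_n;  k2=λ(1+1/3z)y_n ⇒ h·k2=z(1+1/3z)y_n
  y_{n+1}/y_n = 1 + 9/20z + 11/20z(1+1/3z) = 1 + z + 11/60z²
  R(z) = 1 + z + 11/60z².

Find x<0 with |R(x)|<1.
x=-0.98: |R|=0.1961
R=1: x+11/60x²=0 ⇒ x=−60/11=-5.4545; min R=1−1/(4·11/60)=-0.3636>−1
Confirm numerically:
  x=-4.967: |R|=0.55603 <1
  x=-3.257: |R|=0.31219 <1
  x=-3.245: |R|=0.31450 <1
  x=-6.018: |R|=1.62166 >1
  x=-5.910: |R|=1.49348 >1
  x=-5.841: |R|=1.41383 >1
So |R|<1 on (-5.4545, 0).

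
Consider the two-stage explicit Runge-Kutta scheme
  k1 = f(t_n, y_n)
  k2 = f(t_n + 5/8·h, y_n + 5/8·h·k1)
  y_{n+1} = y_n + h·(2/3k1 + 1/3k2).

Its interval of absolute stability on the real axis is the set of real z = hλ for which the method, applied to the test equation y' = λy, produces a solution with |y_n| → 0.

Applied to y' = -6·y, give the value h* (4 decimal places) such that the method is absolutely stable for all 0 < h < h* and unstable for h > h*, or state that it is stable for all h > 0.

On y'=λy, z=hλ:
  k1=λy_n ⇒ h·k1=z·y_n;  k2=λ(1+5/8z)y_n ⇒ h·k2=z(1+5/8z)y_n
  y_{n+1}/y_n = 1 + 2/3z + 1/3z(1+5/8z) = 1 + z + 5/24z²
  ⇒ R(z) = 1 + z + 5/24z².

Find x<0 with |R(x)|<1.
x=-1.53: |R|=0.0423
R=1: x+5/24x²=0 ⇒ x=−24/5=-4.8000; min R=1−1/(4·5/24)=-0.2000>−1
Confirm numerically:
  x=-3.955: |R|=0.30376 <1
  x=-3.888: |R|=0.26128 <1
  x=-2.368: |R|=0.19979 <1
  x=-5.072: |R|=1.28741 >1
  x=-4.918: |R|=1.12090 >1
Stable set (-4.8000, 0).

(-4.8000,0); λ=-6 ⇒ h* = (24/5)/6 = 0.8000.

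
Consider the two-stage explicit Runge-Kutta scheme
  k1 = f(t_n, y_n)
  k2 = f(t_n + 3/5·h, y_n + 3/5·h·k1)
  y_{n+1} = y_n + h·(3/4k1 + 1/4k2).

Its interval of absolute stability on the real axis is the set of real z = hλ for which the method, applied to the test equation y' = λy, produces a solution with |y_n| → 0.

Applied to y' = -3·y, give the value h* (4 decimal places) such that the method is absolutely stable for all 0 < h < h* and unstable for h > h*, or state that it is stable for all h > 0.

(-6.6667,0); λ=-3 ⇒ h* = (20/3)/3 = 2.2222.

Set f=λy, z=hλ:
  k1=λy_n ⇒ h·k1=z·y_n;  k2=λ(1+3/5z)y_n ⇒ h·k2=z(1+3/5z)y_n
  y_{n+1}/y_n = 1 + 3/4z + 1/4z(1+3/5z) = 1 + z + 3/20z²
  Hence R(z) = 1 + z + 3/20z².

Find x<0 with |R(x)|<1.
x=-0.72: |R|=0.3578
R=1: x+3/20x²=0 ⇒ x=−20/3=-6.6667; min R=1−1/(4·3/20)=-0.6667>−1
Confirm numerically:
  x=-6.401: |R|=0.74492 <1
  x=-5.785: |R|=0.23493 <1
  x=-4.653: |R|=0.40544 <1
  x=-7.049: |R|=1.40426 >1
  x=-6.874: |R|=1.21378 >1
  x=-6.690: |R|=1.02342 >1
So |R|<1 on (-6.6667, 0).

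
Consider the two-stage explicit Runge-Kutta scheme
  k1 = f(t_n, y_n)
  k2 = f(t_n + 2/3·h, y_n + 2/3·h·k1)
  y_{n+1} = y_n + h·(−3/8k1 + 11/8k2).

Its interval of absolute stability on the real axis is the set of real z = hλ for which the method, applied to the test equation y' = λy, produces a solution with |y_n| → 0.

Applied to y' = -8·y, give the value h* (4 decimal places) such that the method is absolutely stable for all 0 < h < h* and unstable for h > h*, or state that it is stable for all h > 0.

On y'=λy, z=hλ:
  k1=λy_n ⇒ h·k1=z·y_n;  k2=λ(1+2/3z)y_n ⇒ h·k2=z(1+2/3z)y_n
  y_{n+1}/y_n = 1 − 3/8z + 11/8z(1+2/3z) = 1 + z + 11/12z²
  Hence R(z) = 1 + z + 11/12z².

Solve |R(x)|<1 on ℝ⁻.
x=-1.39: |R|=1.3811
R=1: x+11/12x²=0 ⇒ x=−12/11=-1.0909; min R=1−1/(4·11/12)=0.7273>−1
Confirm numerically:
  x=-0.949: |R|=0.87655 <1
  x=-0.667: |R|=0.74081 <1
  x=-0.665: |R|=0.74037 <1
  x=-0.616: |R|=0.73183 <1
  x=-1.676: |R|=1.89889 >1
  x=-1.614: |R|=1.77391 >1
  x=-1.201: |R|=1.12120 >1
So |R|<1 on (-1.0909, 0).

(-1.0909,0); λ=-8 ⇒ h* = (12/11)/8 = 0.1364.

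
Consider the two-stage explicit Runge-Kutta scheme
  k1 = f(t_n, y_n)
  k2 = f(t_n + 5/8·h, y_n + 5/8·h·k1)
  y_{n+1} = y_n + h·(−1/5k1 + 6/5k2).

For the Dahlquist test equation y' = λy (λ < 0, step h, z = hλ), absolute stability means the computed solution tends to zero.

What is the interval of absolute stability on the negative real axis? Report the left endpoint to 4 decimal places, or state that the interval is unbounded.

(-1.3333, 0).

Set f=λy, z=hλ:
  k1=λy_n ⇒ h·k1=z·y_n;  k2=λ(1+5/8z)y_n ⇒ h·k2=z(1+5/8z)y_n
  y_{n+1}/y_n = 1 − 1/5z + 6/5z(1+5/8z) = 1 + z + 3/4z²
  Hence R(z) = 1 + z + 3/4z².

Boundary: |R(x)|=1, x<0.
x=-1.63: |R|=1.3627
R=1: x+3/4x²=0 ⇒ x=−4/3=-1.3333; min R=1−1/(4·3/4)=0.6667>−1
Confirm numerically:
  x=-1.274: |R|=0.94331 <1
  x=-0.949: |R|=0.72645 <1
  x=-0.755: |R|=0.67252 <1
  x=-0.644: |R|=0.66705 <1
  x=-1.420: |R|=1.09230 >1
  x=-1.357: |R|=1.02409 >1
So |R|<1 on (-1.3333, 0).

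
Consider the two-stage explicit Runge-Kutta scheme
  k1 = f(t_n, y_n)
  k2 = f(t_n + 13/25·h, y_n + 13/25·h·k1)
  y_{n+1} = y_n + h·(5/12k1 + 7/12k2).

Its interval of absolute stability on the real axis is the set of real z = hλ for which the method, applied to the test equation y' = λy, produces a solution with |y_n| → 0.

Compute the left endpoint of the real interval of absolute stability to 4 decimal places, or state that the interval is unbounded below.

With y'=λy (z=hλ):
  k1=λy_n ⇒ h·k1=z·y_n;  k2=λ(1+13/25z)y_n ⇒ h·k2=z(1+13/25z)y_n
  y_{n+1}/y_n = 1 + 5/12z + 7/12z(1+13/25z) = 1 + z + 91/300z²
  so R(z) = 1 + z + 91/300z².

Boundary: |R(x)|=1, x<0.
x=-0.68: |R|=0.4603
R=1: x+91/300x²=0 ⇒ x=−300/91=-3.2967; min R=1−1/(4·91/300)=0.1758>−1
Confirm numerically:
  x=-3.258: |R|=0.96175 <1
  x=-2.651: |R|=0.48077 <1
  x=-2.502: |R|=0.39687 <1
  x=-1.467: |R|=0.18580 <1
  x=-3.719: |R|=1.47639 >1
  x=-3.524: |R|=1.24297 >1
  x=-3.392: |R|=1.09805 >1
Stable set (-3.2967, 0).

left endpoint -3.2967.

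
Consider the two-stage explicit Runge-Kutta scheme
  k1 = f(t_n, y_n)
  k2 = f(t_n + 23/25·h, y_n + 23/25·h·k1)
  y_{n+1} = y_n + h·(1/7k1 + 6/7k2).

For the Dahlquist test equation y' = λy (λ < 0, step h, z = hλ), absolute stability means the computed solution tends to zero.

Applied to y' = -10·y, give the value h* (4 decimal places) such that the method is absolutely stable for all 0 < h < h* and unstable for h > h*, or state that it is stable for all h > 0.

(-1.2681,0); λ=-10 ⇒ h* = (175/138)/10 = 0.1268.

Test eqn y'=λy, z=hλ:
  k1=λy_n ⇒ h·k1=z·y_n;  k2=λ(1+23/25z)y_n ⇒ h·k2=z(1+23/25z)y_n
  y_{n+1}/y_n = 1 + 1/7z + 6/7z(1+23/25z) = 1 + z + 138/175z²
  Hence R(z) = 1 + z + 138/175z².

Need |R(x)|<1, x<0.
x=-1.62: |R|=1.4495
R=1: x+138/175x²=0 ⇒ x=−175/138=-1.2681; min R=1−1/(4·138/175)=0.6830>−1
Confirm numerically:
  x=-1.230: |R|=0.96303 <1
  x=-1.043: |R|=0.81485 <1
  x=-0.684: |R|=0.68494 <1
  x=-1.785: |R|=1.72757 >1
  x=-1.779: |R|=1.71670 >1
So |R|<1 on (-1.2681, 0).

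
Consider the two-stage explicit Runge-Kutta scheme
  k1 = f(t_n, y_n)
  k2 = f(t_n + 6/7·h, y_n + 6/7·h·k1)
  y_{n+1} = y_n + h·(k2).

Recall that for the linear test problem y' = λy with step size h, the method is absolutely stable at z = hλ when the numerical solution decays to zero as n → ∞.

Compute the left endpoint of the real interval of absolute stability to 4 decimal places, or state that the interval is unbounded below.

With y'=λy (z=hλ):
  k1=λy_n ⇒ h·k1=z·y_n;  k2=λ(1+6/7z)y_n ⇒ h·k2=z(1+6/7z)y_n
  y_{n+1}/y_n = 1 + z(1+6/7z) = 1 + z + 6/7z²
  Hence R(z) = 1 + z + 6/7z².

Need |R(x)|<1, x<0.
x=-1.07: |R|=0.9113
R=1: x+6/7x²=0 ⇒ x=−7/6=-1.1667; min R=1−1/(4·6/7)=0.7083>−1
Confirm numerically:
  x=-0.942: |R|=0.81860 <1
  x=-0.752: |R|=0.73272 <1
  x=-0.680: |R|=0.71634 <1
  x=-1.496: |R|=1.42230 >1
  x=-1.409: |R|=1.29267 >1
  x=-1.317: |R|=1.16970 >1
Interval (-1.1667, 0).

z* = -1.1667.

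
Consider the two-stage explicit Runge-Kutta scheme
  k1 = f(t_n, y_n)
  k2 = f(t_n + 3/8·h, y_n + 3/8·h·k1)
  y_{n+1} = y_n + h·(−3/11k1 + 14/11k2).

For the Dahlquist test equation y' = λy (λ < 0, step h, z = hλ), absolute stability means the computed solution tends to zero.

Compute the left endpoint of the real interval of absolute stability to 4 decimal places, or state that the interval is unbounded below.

With y'=λy (z=hλ):
  k1=λy_n ⇒ h·k1=z·y_n;  k2=λ(1+3/8z)y_n ⇒ h·k2=z(1+3/8z)y_n
  y_{n+1}/y_n = 1 − 3/11z + 14/11z(1+3/8z) = 1 + z + 21/44z²
  ⇒ R(z) = 1 + z + 21/44z².

Need |R(x)|<1, x<0.
x=-0.42: |R|=0.6642
R=1: x+21/44x²=0 ⇒ x=−44/21=-2.0952; min R=1−1/(4·21/44)=0.4762>−1
Confirm numerically:
  x=-1.970: |R|=0.88225 <1
  x=-1.841: |R|=0.77661 <1
  x=-1.282: |R|=0.50241 <1
  x=-1.189: |R|=0.48573 <1
  x=-2.610: |R|=1.64123 >1
  x=-2.422: |R|=1.37772 >1
  x=-2.306: |R|=1.23196 >1
Stable set (-2.0952, 0).

left endpoint -2.0952.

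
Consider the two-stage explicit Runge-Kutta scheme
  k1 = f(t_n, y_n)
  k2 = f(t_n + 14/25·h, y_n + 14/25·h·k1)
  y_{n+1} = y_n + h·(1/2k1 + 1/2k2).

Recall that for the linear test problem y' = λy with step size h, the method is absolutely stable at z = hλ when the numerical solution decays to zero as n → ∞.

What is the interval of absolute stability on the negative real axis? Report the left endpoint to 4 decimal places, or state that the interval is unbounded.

On y'=λy, z=hλ:
  k1=λy_n ⇒ h·k1=z·y_n;  k2=λ(1+14/25z)y_n ⇒ h·k2=z(1+14/25z)y_n
  y_{n+1}/y_n = 1 + 1/2z + 1/2z(1+14/25z) = 1 + z + 7/25z²
  so R(z) = 1 + z + 7/25z².

Find x<0 with |R(x)|<1.
x=-0.9: |R|=0.3268
R=1: x+7/25x²=0 ⇒ x=−25/7=-3.5714; min R=1−1/(4·7/25)=0.1071>−1
Confirm numerically:
  x=-3.355: |R|=0.79669 <1
  x=-2.450: |R|=0.23070 <1
  x=-2.339: |R|=0.19286 <1
  x=-3.843: |R|=1.29222 >1
  x=-3.766: |R|=1.20517 >1
  x=-3.634: |R|=1.06367 >1
Stable set (-3.5714, 0).

(-3.5714, 0).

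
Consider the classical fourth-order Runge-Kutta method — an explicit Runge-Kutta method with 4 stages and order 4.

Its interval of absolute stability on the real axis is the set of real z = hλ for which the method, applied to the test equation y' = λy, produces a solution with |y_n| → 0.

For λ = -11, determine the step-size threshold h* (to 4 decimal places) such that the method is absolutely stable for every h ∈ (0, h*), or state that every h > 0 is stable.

(-2.7853,0); λ=-11 ⇒ h* = 0.2532.

Test eqn y'=λy, z=hλ:
  order 4, 4-stage ⇒ R(z)=1+z+z^2/2+z^3/6+z^4/24
  (e.g. R(-1.45)=0.27733, |R|=0.27733)

Find x<0 with |R(x)|<1.
x=-1.45: |R|=0.2773
|R(-2.83)|=1.0695 |R(-1.85)|=0.2940 |R(-1.46)|=0.2764
Bisect:
  x_lo=-3.3417 |R|=2.2183  x_hi=-0.2557 |R|=0.7743
  mid=-1.79873 |R|=0.28521 →hi
  mid=-2.57022 |R|=0.72129 →hi
  mid=-2.95597 |R|=1.28933 →lo
  mid=-2.76309 |R|=0.96704 →hi
  mid=-2.85953 |R|=1.11782 →lo
  mid=-2.81131 |R|=1.03994 →lo
  mid=-2.78720 |R|=1.00288 →lo
  mid=-2.77515 |R|=0.98481 →hi
  ...
  [-2.78532,-2.78513] ⇒ x*=-2.7853
So |R|<1 on (-2.7853, 0).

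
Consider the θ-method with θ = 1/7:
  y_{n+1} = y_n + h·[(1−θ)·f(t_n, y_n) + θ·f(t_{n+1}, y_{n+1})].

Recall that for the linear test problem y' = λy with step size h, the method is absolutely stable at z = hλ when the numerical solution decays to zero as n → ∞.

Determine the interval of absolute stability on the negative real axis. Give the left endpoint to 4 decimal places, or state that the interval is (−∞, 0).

z∈(-2.8000,0).

Set f=λy, z=hλ:
  y_{n+1} = y_n + z·[6/7·y_n + 1/7·y_{n+1}] ⇒ (1 − 1/7z)y_{n+1} = (1 + 6/7z)y_n
  ⇒ R(z) = (1 + 6/7z)/(1 − 1/7z).

Find x<0 with |R(x)|<1.
x=-1.25: |R|=0.0606
R=−1: 1+6/7x = −1+1/7x ⇒ -5/7x=2 ⇒ x=2/(-5/7)=-2.8000
Confirm numerically:
  x=-2.460: |R|=0.82030 <1
  x=-2.345: |R|=0.75655 <1
  x=-2.015: |R|=0.56461 <1
  x=-1.486: |R|=0.22578 <1
  x=-3.343: |R|=1.26250 >1
  x=-2.820: |R|=1.01018 >1
Interval (-2.8000, 0).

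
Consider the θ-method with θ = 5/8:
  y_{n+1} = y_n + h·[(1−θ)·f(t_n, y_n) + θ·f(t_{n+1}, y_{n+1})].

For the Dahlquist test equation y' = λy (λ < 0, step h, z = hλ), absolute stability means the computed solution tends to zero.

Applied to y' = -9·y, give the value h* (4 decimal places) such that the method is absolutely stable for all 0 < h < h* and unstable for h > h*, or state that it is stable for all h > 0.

Test eqn y'=λy, z=hλ:
  y_{n+1} = y_n + z·[3/8·y_n + 5/8·y_{n+1}] ⇒ (1 − 5/8z)y_{n+1} = (1 + 3/8z)y_n
  so R(z) = (1 + 3/8z)/(1 − 5/8z).

Find x<0 with |R(x)|<1.
x=-1.49: |R|=0.2285
x=-2: |R|=0.1111
x=-10: |R|=0.3793
x=-100: |R|=0.5748
θ=5/8≥1/2 ⇒ |1+3/8x|<|1−5/8x| ∀x<0 ⇒ unbounded interval.

interval (−∞, 0). Any h>0 works for λ=-9.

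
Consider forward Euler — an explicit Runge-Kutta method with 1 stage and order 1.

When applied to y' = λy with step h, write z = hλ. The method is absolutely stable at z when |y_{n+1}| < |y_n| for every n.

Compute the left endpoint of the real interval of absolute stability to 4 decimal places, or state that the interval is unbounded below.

Set f=λy, z=hλ:
  order 1, 1-stage ⇒ R(z)=1+z
  (e.g. R(-0.71)=0.29000, |R|=0.29000)

Need |R(x)|<1, x<0.
x=-0.71: |R|=0.2900
|R(-2.12)|=1.1200 |R(-1.24)|=0.2400 |R(-1.23)|=0.2300
Bisect:
  x_lo=-2.6991 |R|=1.6991  x_hi=-0.1890 |R|=0.8110
  mid=-1.44404 |R|=0.44404 →hi
  mid=-2.07156 |R|=1.07156 →lo
  mid=-1.75780 |R|=0.75780 →hi
  mid=-1.91468 |R|=0.91468 →hi
  mid=-1.99312 |R|=0.99312 →hi
  mid=-2.03234 |R|=1.03234 →lo
  mid=-2.01273 |R|=1.01273 →lo
  mid=-2.00292 |R|=1.00292 →lo
  mid=-1.99802 |R|=0.99802 →hi
  mid=-2.00047 |R|=1.00047 →lo
  ...
  [-2.00001,-1.99986] ⇒ x*=-2.0000
Interval (-2.0000, 0).

left endpoint -2.0000.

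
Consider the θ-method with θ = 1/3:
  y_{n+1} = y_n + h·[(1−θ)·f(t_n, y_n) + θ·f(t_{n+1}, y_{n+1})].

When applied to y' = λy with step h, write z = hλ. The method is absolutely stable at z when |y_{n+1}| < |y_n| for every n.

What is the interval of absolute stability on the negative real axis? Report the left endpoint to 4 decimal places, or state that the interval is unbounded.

(-6.0000, 0).

Set f=λy, z=hλ:
  y_{n+1} = y_n + z·[2/3·y_n + 1/3·y_{n+1}] ⇒ (1 − 1/3z)y_{n+1} = (1 + 2/3z)y_n
  so R(z) = (1 + 2/3z)/(1 − 1/3z).

Boundary: |R(x)|=1, x<0.
x=-0.5: |R|=0.5714
R=−1: 1+2/3x = −1+1/3x ⇒ -1/3x=2 ⇒ x=2/(-1/3)=-6.0000
Confirm numerically:
  x=-5.654: |R|=0.96002 <1
  x=-4.690: |R|=0.82965 <1
  x=-3.685: |R|=0.65370 <1
  x=-6.587: |R|=1.06123 >1
  x=-6.575: |R|=1.06005 >1
  x=-6.365: |R|=1.03897 >1
So |R|<1 on (-6.0000, 0).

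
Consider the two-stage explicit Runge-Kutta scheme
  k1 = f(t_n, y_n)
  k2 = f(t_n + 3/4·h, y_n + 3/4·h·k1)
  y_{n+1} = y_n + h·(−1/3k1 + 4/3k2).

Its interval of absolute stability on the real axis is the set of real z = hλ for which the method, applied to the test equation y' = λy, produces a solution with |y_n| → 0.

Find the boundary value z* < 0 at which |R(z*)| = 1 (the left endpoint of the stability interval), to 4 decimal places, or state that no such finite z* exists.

Test eqn y'=λy, z=hλ:
  k1=λy_n ⇒ h·k1=z·y_n;  k2=λ(1+3/4z)y_n ⇒ h·k2=z(1+3/4z)y_n
  y_{n+1}/y_n = 1 − 1/3z + 4/3z(1+3/4z) = 1 + z + z²
  ⇒ R(z) = 1 + z + z².

Need |R(x)|<1, x<0.
x=-0.73: |R|=0.8029
R=1: x+1x²=0 ⇒ x=−1=-1.0000; min R=1−1/(4·1)=0.7500>−1
Confirm numerically:
  x=-0.846: |R|=0.86972 <1
  x=-0.756: |R|=0.81554 <1
  x=-0.467: |R|=0.75109 <1
  x=-1.125: |R|=1.14062 >1
  x=-1.098: |R|=1.10760 >1
Stable set (-1.0000, 0).

z* = -1.0000.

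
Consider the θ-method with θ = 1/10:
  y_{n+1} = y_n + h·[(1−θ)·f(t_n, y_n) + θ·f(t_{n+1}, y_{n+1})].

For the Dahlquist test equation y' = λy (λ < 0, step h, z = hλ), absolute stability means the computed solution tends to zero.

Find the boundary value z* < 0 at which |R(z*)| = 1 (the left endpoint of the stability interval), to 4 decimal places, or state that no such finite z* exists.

Set f=λy, z=hλ:
  y_{n+1} = y_n + z·[9/10·y_n + 1/10·y_{n+1}] ⇒ (1 − 1/10z)y_{n+1} = (1 + 9/10z)y_n
  R(z) = (1 + 9/10z)/(1 − 1/10z).

Solve |R(x)|<1 on ℝ⁻.
x=-1.63: |R|=0.4015
R=−1: 1+9/10x = −1+1/10x ⇒ -4/5x=2 ⇒ x=2/(-4/5)=-2.5000
Confirm numerically:
  x=-2.437: |R|=0.95948 <1
  x=-1.462: |R|=0.27552 <1
  x=-1.397: |R|=0.22576 <1
  x=-1.210: |R|=0.07939 <1
  x=-2.907: |R|=1.25227 >1
  x=-2.565: |R|=1.04138 >1
  x=-2.522: |R|=1.01406 >1
Stable set (-2.5000, 0).

left endpoint -2.5000.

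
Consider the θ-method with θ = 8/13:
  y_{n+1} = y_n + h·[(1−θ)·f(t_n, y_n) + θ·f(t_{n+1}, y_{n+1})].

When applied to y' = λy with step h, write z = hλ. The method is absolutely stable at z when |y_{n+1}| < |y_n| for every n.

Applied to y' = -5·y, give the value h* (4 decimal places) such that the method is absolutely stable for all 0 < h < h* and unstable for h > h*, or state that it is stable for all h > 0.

(−∞, 0) — no finite endpoint. Any h>0 works for λ=-5.

On y'=λy, z=hλ:
  y_{n+1} = y_n + z·[5/13·y_n + 8/13·y_{n+1}] ⇒ (1 − 8/13z)y_{n+1} = (1 + 5/13z)y_n
  ⇒ R(z) = (1 + 5/13z)/(1 − 8/13z).

Solve |R(x)|<1 on ℝ⁻.
x=-1.27: |R|=0.2871
x=-2: |R|=0.1034
x=-10: |R|=0.3978
x=-100: |R|=0.5990
θ=8/13≥1/2 ⇒ |1+5/13x|<|1−8/13x| ∀x<0 ⇒ stable on all of ℝ⁻.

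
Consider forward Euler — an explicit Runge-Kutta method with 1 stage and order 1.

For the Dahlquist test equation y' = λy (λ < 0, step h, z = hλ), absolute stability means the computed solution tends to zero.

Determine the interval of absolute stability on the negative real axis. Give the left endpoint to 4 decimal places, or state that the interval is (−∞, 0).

Test eqn y'=λy, z=hλ:
  order 1, 1-stage ⇒ R(z)=1+z
  (e.g. R(-1.41)=-0.41000, |R|=0.41000)

Find x<0 with |R(x)|<1.
x=-1.41: |R|=0.4100
|R(-1.71)|=0.7100 |R(-1.59)|=0.5900 |R(-0.52)|=0.4800
Bisect:
  x_lo=-2.4282 |R|=1.4282  x_hi=-0.1814 |R|=0.8186
  mid=-1.30480 |R|=0.30480 →hi
  mid=-1.86649 |R|=0.86649 →hi
  mid=-2.14733 |R|=1.14733 →lo
  mid=-2.00691 |R|=1.00691 →lo
  mid=-1.93670 |R|=0.93670 →hi
  mid=-1.97180 |R|=0.97180 →hi
  mid=-1.98936 |R|=0.98936 →hi
  mid=-1.99813 |R|=0.99813 →hi
  mid=-2.00252 |R|=1.00252 →lo
  mid=-2.00033 |R|=1.00033 →lo
  ...
  [-2.00005,-1.99991] ⇒ x*=-2.0000
Stable set (-2.0000, 0).

z∈(-2.0000,0).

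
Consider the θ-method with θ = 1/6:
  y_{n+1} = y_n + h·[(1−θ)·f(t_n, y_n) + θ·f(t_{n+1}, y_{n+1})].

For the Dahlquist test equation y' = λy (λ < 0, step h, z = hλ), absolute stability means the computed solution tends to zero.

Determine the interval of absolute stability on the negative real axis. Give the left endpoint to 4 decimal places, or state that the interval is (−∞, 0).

(-3.0000, 0).

With y'=λy (z=hλ):
  y_{n+1} = y_n + z·[5/6·y_n + 1/6·y_{n+1}] ⇒ (1 − 1/6z)y_{n+1} = (1 + 5/6z)y_n
  so R(z) = (1 + 5/6z)/(1 − 1/6z).

Find x<0 with |R(x)|<1.
x=-0.52: |R|=0.5215
R=−1: 1+5/6x = −1+1/6x ⇒ -2/3x=2 ⇒ x=2/(-2/3)=-3.0000
Confirm numerically:
  x=-2.926: |R|=0.96684 <1
  x=-2.430: |R|=0.72954 <1
  x=-2.034: |R|=0.51904 <1
  x=-1.719: |R|=0.33618 <1
  x=-3.304: |R|=1.13070 >1
  x=-3.086: |R|=1.03786 >1
Interval (-3.0000, 0).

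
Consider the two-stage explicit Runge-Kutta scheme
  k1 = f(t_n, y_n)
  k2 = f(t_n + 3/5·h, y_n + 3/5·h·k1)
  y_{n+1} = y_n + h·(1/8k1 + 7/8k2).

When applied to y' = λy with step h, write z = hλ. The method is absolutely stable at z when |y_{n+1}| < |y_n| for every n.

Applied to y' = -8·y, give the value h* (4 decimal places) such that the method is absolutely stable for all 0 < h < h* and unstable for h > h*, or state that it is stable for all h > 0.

Set f=λy, z=hλ:
  k1=λy_n ⇒ h·k1=z·y_n;  k2=λ(1+3/5z)y_n ⇒ h·k2=z(1+3/5z)y_n
  y_{n+1}/y_n = 1 + 1/8z + 7/8z(1+3/5z) = 1 + z + 21/40z²
  Hence R(z) = 1 + z + 21/40z².

Find x<0 with |R(x)|<1.
x=-0.39: |R|=0.6899
R=1: x+21/40x²=0 ⇒ x=−40/21=-1.9048; min R=1−1/(4·21/40)=0.5238>−1
Confirm numerically:
  x=-1.068: |R|=0.53083 <1
  x=-1.028: |R|=0.52681 <1
  x=-0.895: |R|=0.52554 <1
  x=-2.310: |R|=1.49145 >1
  x=-2.051: |R|=1.15747 >1
Stable set (-1.9048, 0).

(-1.9048,0); λ=-8 ⇒ h* = (40/21)/8 = 0.2381.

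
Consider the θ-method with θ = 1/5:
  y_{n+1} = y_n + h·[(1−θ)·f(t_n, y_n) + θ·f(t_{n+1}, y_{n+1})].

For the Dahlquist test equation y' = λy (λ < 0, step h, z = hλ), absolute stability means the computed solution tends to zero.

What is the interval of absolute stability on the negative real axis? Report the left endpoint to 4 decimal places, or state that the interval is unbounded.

With y'=λy (z=hλ):
  y_{n+1} = y_n + z·[4/5·y_n + 1/5·y_{n+1}] ⇒ (1 − 1/5z)y_{n+1} = (1 + 4/5z)y_n
  so R(z) = (1 + 4/5z)/(1 − 1/5z).

Solve |R(x)|<1 on ℝ⁻.
x=-1.32: |R|=0.0443
R=−1: 1+4/5x = −1+1/5x ⇒ -3/5x=2 ⇒ x=2/(-3/5)=-3.3333
Confirm numerically:
  x=-2.618: |R|=0.71830 <1
  x=-1.734: |R|=0.28750 <1
  x=-1.620: |R|=0.22356 <1
  x=-1.523: |R|=0.16741 <1
  x=-3.509: |R|=1.06193 >1
  x=-3.391: |R|=1.02062 >1
  x=-3.372: |R|=1.01386 >1
Interval (-3.3333, 0).

z∈(-3.3333,0).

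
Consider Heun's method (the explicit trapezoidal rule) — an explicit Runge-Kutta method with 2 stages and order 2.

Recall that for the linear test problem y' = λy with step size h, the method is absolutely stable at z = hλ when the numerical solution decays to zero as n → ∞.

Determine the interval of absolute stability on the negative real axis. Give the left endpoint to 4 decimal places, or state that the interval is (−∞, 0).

(-2.0000, 0).

Test eqn y'=λy, z=hλ:
  order 2, 2-stage ⇒ R(z)=1+z+z^2/2
  (e.g. R(-0.48)=0.63520, |R|=0.63520)

Boundary: |R(x)|=1, x<0.
x=-0.48: |R|=0.6352
|R(-1.24)|=0.5288 |R(-0.93)|=0.5025 |R(-0.8)|=0.5200
Bisect:
  x_lo=-2.5782 |R|=1.7454  x_hi=-0.0813 |R|=0.9220
  mid=-1.32977 |R|=0.55437 →hi
  mid=-1.95400 |R|=0.95506 →hi
  mid=-2.26612 |R|=1.30153 →lo
  mid=-2.11006 |R|=1.11612 →lo
  mid=-2.03203 |R|=1.03255 →lo
  mid=-1.99302 |R|=0.99304 →hi
  mid=-2.01253 |R|=1.01260 →lo
  ...
  [-2.00003,-1.99988] ⇒ x*=-2.0000
Interval (-2.0000, 0).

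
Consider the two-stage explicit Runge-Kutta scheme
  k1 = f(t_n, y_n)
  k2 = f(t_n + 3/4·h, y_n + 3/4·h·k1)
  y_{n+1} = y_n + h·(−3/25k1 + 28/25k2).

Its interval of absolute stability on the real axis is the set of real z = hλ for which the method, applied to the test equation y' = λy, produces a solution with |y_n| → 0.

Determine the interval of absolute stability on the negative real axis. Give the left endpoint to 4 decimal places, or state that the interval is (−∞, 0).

(-1.1905, 0).

On y'=λy, z=hλ:
  k1=λy_n ⇒ h·k1=z·y_n;  k2=λ(1+3/4z)y_n ⇒ h·k2=z(1+3/4z)y_n
  y_{n+1}/y_n = 1 − 3/25z + 28/25z(1+3/4z) = 1 + z + 21/25z²
  R(z) = 1 + z + 21/25z².

Boundary: |R(x)|=1, x<0.
x=-1.38: |R|=1.2197
R=1: x+21/25x²=0 ⇒ x=−25/21=-1.1905; min R=1−1/(4·21/25)=0.7024>−1
Confirm numerically:
  x=-0.921: |R|=0.79152 <1
  x=-0.843: |R|=0.75395 <1
  x=-0.744: |R|=0.72097 <1
  x=-1.774: |R|=1.86954 >1
  x=-1.343: |R|=1.17207 >1
Interval (-1.1905, 0).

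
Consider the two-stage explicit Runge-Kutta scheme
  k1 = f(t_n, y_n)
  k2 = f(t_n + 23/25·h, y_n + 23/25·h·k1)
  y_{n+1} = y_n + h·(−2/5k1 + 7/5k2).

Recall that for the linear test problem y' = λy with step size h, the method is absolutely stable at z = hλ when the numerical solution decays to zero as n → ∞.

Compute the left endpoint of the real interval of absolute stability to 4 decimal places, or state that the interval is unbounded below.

left endpoint -0.7764.

Set f=λy, z=hλ:
  k1=λy_n ⇒ h·k1=z·y_n;  k2=λ(1+23/25z)y_n ⇒ h·k2=z(1+23/25z)y_n
  y_{n+1}/y_n = 1 − 2/5z + 7/5z(1+23/25z) = 1 + z + 161/125z²
  R(z) = 1 + z + 161/125z².

Solve |R(x)|<1 on ℝ⁻.
x=-1.46: |R|=2.2855
R=1: x+161/125x²=0 ⇒ x=−125/161=-0.7764; min R=1−1/(4·161/125)=0.8059>−1
Confirm numerically:
  x=-0.640: |R|=0.88756 <1
  x=-0.448: |R|=0.81051 <1
  x=-0.428: |R|=0.80794 <1
  x=-1.078: |R|=1.41876 >1
  x=-0.846: |R|=1.07584 >1
Interval (-0.7764, 0).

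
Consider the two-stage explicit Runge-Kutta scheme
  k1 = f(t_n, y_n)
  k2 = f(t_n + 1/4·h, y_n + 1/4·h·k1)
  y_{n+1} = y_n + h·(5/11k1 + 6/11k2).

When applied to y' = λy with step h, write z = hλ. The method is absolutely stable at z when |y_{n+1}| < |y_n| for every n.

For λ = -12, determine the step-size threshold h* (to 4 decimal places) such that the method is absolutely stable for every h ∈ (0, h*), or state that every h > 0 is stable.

(-7.3333,0); λ=-12 ⇒ h* = (22/3)/12 = 0.6111.

On y'=λy, z=hλ:
  k1=λy_n ⇒ h·k1=z·y_n;  k2=λ(1+1/4z)y_n ⇒ h·k2=z(1+1/4z)y_n
  y_{n+1}/y_n = 1 + 5/11z + 6/11z(1+1/4z) = 1 + z + 3/22z²
  Hence R(z) = 1 + z + 3/22z².

Solve |R(x)|<1 on ℝ⁻.
x=-0.6: |R|=0.4491
R=1: x+3/22x²=0 ⇒ x=−22/3=-7.3333; min R=1−1/(4·3/22)=-0.8333>−1
Confirm numerically:
  x=-7.253: |R|=0.92055 <1
  x=-6.152: |R|=0.00897 <1
  x=-4.948: |R|=0.60945 <1
  x=-7.776: |R|=1.46939 >1
  x=-7.656: |R|=1.33686 >1
  x=-7.433: |R|=1.10102 >1
Stable set (-7.3333, 0).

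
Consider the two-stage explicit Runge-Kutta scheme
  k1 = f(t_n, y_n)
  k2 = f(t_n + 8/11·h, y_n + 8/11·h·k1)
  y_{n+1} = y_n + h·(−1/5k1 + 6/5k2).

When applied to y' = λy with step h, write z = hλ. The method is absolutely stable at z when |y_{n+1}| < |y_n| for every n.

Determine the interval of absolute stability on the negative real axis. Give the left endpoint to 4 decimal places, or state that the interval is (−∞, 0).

With y'=λy (z=hλ):
  k1=λy_n ⇒ h·k1=z·y_n;  k2=λ(1+8/11z)y_n ⇒ h·k2=z(1+8/11z)y_n
  y_{n+1}/y_n = 1 − 1/5z + 6/5z(1+8/11z) = 1 + z + 48/55z²
  Hence R(z) = 1 + z + 48/55z².

Solve |R(x)|<1 on ℝ⁻.
x=-1.05: |R|=0.9122
R=1: x+48/55x²=0 ⇒ x=−55/48=-1.1458; min R=1−1/(4·48/55)=0.7135>−1
Confirm numerically:
  x=-0.916: |R|=0.81627 <1
  x=-0.672: |R|=0.72211 <1
  x=-0.571: |R|=0.71354 <1
  x=-1.653: |R|=1.73165 >1
  x=-1.555: |R|=1.55528 >1
So |R|<1 on (-1.1458, 0).

z∈(-1.1458,0).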